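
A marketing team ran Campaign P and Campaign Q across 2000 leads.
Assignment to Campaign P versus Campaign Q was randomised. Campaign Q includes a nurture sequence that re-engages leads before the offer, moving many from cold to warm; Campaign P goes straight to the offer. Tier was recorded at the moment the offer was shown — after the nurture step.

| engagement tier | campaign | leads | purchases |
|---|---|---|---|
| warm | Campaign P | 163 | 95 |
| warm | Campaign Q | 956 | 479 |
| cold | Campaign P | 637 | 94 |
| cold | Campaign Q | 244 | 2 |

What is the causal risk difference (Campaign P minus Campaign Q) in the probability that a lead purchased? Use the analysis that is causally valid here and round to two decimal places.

-0.16

Because the campaign influences engagement tier, engagement tier is a post-treatment mediator, not a confounder. Stratifying on it would bias the estimate; the causal effect is the crude pooled difference.
The causal difference is the pooled difference: 0.236 − 0.401 = -0.165.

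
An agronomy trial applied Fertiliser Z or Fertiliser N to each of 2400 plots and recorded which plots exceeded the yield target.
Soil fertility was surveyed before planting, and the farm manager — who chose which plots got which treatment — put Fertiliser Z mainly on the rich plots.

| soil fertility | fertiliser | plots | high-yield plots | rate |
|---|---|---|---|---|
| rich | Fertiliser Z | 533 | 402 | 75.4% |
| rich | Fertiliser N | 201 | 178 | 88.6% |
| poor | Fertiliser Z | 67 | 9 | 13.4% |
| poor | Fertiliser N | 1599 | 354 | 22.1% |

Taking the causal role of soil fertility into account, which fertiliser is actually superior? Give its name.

Soil fertility is set before the fertiliser has any effect — it is not caused by the fertiliser — and it independently drives the outcome. That makes it a confounder, so the causal comparison is within soil fertility levels.
Within each level — rich: 75.4% vs 88.6%; poor: 13.4% vs 22.1% — Fertiliser N is higher every time.

Fertiliser N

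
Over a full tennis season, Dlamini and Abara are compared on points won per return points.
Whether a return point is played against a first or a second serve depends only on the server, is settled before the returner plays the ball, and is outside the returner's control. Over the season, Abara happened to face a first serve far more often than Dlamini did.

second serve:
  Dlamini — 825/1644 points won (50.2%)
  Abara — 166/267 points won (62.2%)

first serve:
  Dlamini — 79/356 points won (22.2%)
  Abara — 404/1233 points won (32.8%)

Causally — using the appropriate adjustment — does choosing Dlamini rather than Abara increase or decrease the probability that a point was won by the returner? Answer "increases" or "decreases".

decreases

Within every serve type level Abara has the higher rate, yet pooled Dlamini does — Simpson's reversal.
The imbalance in serve type arose from how return points were allocated, not from anything the player did; and serve type independently affects the outcome. The pooled gap is confounded — condition on serve type.
Within each level — second serve: 50.2% vs 62.2%; first serve: 22.2% vs 32.8% — Abara is higher every time.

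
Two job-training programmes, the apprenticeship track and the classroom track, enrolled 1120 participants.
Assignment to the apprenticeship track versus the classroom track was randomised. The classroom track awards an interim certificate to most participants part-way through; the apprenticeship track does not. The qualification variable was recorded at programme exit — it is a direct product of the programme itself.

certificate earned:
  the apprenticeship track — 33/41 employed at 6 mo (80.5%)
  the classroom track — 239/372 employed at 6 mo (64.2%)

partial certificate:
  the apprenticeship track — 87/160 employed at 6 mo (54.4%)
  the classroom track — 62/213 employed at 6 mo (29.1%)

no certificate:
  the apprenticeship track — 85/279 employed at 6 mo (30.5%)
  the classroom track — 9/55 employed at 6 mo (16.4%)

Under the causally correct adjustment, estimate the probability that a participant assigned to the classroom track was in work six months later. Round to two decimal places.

The stratified and pooled comparisons disagree (the apprenticeship track wins within each qualification attained during the programme; the classroom track wins overall), so the answer turns on the causal role of qualification attained during the programme.
Qualification attained during the programme is recorded after the programme and is itself shifted by it — it sits on the causal path from programme to outcome. Conditioning on a mediator would strip out part of the effect we want; the pooled comparison gives the total causal effect.
So P(outcome | do(the classroom track)) is just the pooled rate for the classroom track: 310/640 = 0.484.

0.48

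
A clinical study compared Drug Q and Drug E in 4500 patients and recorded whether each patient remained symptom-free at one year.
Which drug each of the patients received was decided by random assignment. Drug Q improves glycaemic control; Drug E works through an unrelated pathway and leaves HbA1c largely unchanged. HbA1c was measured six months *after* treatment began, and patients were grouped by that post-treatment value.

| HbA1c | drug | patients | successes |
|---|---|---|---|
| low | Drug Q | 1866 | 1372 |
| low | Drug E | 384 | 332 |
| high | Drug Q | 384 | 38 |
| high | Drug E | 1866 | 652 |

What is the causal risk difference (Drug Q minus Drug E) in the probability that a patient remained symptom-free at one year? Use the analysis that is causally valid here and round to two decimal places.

+0.19

HbA1c is downstream of the drug. One should not condition on a consequence of treatment, so the overall rates are the right comparison.
The causal difference is the pooled difference: 0.627 − 0.437 = +0.189.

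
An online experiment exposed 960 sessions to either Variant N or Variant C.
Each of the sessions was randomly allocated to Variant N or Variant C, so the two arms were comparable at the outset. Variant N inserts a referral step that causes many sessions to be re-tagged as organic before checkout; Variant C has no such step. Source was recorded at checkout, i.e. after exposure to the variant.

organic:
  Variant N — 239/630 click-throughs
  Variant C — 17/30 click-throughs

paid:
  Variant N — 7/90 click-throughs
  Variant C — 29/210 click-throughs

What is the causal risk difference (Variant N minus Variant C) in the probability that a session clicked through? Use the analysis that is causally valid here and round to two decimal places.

Because the variant influences traffic source, traffic source is a post-treatment mediator, not a confounder. Stratifying on it would bias the estimate; the causal effect is the crude pooled difference.
The causal difference is the pooled difference: 0.342 − 0.192 = +0.150.

+0.15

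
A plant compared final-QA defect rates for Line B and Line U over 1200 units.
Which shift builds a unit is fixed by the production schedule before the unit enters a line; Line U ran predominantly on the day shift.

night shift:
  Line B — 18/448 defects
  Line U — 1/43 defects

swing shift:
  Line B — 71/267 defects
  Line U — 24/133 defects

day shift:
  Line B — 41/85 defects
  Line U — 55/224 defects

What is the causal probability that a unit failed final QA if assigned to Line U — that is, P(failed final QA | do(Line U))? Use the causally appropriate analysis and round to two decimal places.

0.13

Line U is lower inside every shift stratum but Line B is lower in aggregate. Whether to stratify depends on how shift relates to the line.
Here shift is a common cause — it drives both which line a case falls under and the outcome. The crude comparison mixes populations; the stratum-specific rates are the causally relevant ones.
Standardising Line U to the population shift mix: 0.409·1/43 + 0.333·24/133 + 0.258·55/224 = 0.133.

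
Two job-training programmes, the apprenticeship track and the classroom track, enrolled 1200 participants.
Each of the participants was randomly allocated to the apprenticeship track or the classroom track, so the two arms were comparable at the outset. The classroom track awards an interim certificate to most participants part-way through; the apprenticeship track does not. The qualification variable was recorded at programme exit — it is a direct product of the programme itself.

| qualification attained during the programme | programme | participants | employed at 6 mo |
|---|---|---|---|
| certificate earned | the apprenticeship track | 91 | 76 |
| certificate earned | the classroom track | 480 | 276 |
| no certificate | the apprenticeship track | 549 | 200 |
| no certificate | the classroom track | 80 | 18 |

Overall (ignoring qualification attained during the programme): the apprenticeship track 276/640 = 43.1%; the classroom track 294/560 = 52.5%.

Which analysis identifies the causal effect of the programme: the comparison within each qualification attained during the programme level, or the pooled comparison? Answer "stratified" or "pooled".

pooled

Qualification attained during the programme is recorded after the programme and is itself shifted by it — it sits on the causal path from programme to outcome. Conditioning on a mediator would strip out part of the effect we want; the pooled comparison gives the total causal effect.
Pooled: the apprenticeship track 43.1% vs the classroom track 52.5%; the classroom track is higher overall.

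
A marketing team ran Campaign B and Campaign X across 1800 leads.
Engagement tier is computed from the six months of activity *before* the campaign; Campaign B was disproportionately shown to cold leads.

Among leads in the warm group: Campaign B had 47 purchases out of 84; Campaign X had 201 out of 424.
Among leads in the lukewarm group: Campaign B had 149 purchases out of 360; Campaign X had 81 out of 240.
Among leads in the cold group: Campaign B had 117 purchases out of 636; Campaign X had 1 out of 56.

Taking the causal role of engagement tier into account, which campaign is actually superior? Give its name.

Campaign B

Within every engagement tier level Campaign B has the higher rate, yet pooled Campaign X does — Simpson's reversal.
Engagement tier differs across campaigns for reasons unrelated to any effect of the campaign itself, and it separately predicts the outcome — a classic confounder. We must compare within engagement tier levels.
Within each level — warm: 56.0% vs 47.4%; lukewarm: 41.4% vs 33.8%; cold: 18.4% vs 1.8% — Campaign B is higher every time.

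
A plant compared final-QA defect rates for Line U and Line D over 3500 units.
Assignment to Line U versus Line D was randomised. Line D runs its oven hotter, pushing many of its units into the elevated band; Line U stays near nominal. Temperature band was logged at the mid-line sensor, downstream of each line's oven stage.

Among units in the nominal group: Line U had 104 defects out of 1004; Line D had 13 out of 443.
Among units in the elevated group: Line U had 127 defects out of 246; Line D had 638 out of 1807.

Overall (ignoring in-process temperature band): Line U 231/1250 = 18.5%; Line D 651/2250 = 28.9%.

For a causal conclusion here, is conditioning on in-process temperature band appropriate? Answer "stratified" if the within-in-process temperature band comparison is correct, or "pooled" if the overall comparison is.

The distribution of in-process temperature band is itself part of what the line does — it is an intermediate outcome. Holding it fixed would remove that part of the effect; the total effect is the pooled difference.
Pooled: Line U 18.5% vs Line D 28.9%; Line U is lower overall.

pooled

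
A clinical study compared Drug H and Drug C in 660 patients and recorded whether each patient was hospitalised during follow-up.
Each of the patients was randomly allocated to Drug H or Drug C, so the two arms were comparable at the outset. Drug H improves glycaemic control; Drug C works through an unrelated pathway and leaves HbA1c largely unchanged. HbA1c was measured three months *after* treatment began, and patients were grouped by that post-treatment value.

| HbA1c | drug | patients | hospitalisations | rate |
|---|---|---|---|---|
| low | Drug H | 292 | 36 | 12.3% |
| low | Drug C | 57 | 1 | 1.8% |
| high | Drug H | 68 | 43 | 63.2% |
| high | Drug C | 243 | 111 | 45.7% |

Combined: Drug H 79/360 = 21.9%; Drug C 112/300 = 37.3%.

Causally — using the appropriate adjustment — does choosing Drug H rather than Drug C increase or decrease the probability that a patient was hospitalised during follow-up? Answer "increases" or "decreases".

decreases

HbA1c is recorded after the drug and is itself shifted by it — it sits on the causal path from drug to outcome. Conditioning on a mediator would strip out part of the effect we want; the pooled comparison gives the total causal effect.
Pooled: Drug H 21.9% vs Drug C 37.3%; Drug H is lower overall.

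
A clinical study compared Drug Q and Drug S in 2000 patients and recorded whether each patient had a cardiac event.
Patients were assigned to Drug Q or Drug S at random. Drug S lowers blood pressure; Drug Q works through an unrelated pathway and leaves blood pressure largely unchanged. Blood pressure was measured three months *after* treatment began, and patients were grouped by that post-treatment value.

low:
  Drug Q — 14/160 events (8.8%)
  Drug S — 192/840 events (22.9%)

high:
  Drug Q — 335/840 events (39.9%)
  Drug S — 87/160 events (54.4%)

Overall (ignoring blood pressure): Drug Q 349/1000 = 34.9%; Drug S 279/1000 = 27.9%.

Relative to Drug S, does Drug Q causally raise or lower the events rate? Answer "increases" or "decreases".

The blood pressure-specific comparison favours Drug Q throughout, but the pooled figures favour Drug S. The question is whether to condition on blood pressure.
Because the drug influences blood pressure, blood pressure is a post-treatment mediator, not a confounder. Stratifying on it would bias the estimate; the causal effect is the crude pooled difference.
Pooled: Drug Q 34.9% vs Drug S 27.9%; Drug S is lower overall.

increases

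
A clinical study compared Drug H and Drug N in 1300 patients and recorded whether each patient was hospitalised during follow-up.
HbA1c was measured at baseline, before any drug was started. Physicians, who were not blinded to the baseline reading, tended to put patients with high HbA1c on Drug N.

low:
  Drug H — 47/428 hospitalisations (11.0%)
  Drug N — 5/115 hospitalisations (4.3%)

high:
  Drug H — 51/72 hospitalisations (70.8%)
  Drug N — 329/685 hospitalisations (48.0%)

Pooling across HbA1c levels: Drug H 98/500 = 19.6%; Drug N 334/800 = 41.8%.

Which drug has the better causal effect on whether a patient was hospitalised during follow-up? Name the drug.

Drug N

The HbA1c-specific comparison favours Drug N throughout, but the pooled figures favour Drug H. The question is whether to condition on HbA1c.
Here HbA1c is a common cause — it drives both which drug a case falls under and the outcome. The crude comparison mixes populations; the stratum-specific rates are the causally relevant ones.
Within each level — low: 11.0% vs 4.3%; high: 70.8% vs 48.0% — Drug N is lower every time.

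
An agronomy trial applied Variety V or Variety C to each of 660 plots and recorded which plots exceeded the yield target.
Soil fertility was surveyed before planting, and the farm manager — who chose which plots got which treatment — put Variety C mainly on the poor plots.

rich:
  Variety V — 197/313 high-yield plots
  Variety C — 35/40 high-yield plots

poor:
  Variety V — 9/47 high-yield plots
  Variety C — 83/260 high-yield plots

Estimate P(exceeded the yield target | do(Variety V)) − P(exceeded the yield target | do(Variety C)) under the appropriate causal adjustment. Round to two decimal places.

The soil fertility-specific comparison favours Variety C throughout, but the pooled figures favour Variety V. The question is whether to condition on soil fertility.
Soil fertility satisfies the back-door criterion: it is not a descendant of the variety, and it blocks the spurious path from variety to outcome. Adjusting for it (i.e., using the within-soil fertility rates) gives the causal effect.
Adjusting over the population distribution of soil fertility: 0.535·(0.629−0.875) + 0.465·(0.191−0.319) = -0.191.

-0.19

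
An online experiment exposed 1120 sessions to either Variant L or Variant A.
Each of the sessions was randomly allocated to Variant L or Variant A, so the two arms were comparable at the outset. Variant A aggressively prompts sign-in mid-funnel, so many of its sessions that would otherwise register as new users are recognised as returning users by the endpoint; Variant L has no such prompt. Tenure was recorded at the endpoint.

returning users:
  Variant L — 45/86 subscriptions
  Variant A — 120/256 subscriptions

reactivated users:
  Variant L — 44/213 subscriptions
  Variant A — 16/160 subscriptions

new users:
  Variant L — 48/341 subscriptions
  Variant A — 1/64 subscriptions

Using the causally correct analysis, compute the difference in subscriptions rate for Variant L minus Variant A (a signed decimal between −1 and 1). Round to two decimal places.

-0.07

User tenure lies on the pathway variant → user tenure → outcome, so adjusting for it blocks the indirect effect. For the total causal effect of variant, use the unadjusted pooled rates.
The causal difference is the pooled difference: 0.214 − 0.285 = -0.071.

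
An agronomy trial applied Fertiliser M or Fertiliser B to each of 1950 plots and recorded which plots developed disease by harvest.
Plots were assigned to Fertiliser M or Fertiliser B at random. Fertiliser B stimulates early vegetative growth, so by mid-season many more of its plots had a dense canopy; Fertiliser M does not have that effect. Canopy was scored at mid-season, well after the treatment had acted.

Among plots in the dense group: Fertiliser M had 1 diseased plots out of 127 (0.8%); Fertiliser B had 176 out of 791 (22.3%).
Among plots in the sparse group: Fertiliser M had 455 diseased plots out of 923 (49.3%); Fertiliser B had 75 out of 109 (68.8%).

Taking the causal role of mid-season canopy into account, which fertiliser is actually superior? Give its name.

Fertiliser B

Mid-season canopy is recorded after the fertiliser and is itself shifted by it — it sits on the causal path from fertiliser to outcome. Conditioning on a mediator would strip out part of the effect we want; the pooled comparison gives the total causal effect.
Pooled: Fertiliser M 43.4% vs Fertiliser B 27.9%; Fertiliser B is lower overall.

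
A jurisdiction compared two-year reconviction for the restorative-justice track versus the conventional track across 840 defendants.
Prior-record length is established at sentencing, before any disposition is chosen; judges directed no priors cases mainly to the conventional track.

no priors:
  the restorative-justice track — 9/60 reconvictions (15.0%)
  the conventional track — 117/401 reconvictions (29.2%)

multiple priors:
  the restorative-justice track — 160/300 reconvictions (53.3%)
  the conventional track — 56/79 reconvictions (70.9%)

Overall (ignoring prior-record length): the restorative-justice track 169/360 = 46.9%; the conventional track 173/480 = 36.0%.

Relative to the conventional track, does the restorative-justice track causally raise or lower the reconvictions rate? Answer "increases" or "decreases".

Nothing the disposition does changes prior-record length; the imbalance is an allocation artefact. With prior-record length also predicting the outcome, the pooled figure is confounded, and the within-stratum comparison is the causal one.
Within each level — no priors: 15.0% vs 29.2%; multiple priors: 53.3% vs 70.9% — the restorative-justice track is lower every time.

decreases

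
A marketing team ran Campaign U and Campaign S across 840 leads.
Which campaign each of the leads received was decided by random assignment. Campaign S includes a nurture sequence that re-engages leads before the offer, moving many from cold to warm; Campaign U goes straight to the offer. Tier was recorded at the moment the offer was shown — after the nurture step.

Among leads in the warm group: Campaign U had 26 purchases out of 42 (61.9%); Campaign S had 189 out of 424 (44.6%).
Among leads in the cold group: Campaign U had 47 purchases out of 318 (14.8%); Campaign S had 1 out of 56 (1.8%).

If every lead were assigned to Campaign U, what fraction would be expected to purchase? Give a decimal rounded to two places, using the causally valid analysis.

The engagement tier-specific comparison favours Campaign U throughout, but the pooled figures favour Campaign S. The question is whether to condition on engagement tier.
Because the campaign influences engagement tier, engagement tier is a post-treatment mediator, not a confounder. Stratifying on it would bias the estimate; the causal effect is the crude pooled difference.
So P(outcome | do(Campaign U)) is just the pooled rate for Campaign U: 73/360 = 0.203.

0.20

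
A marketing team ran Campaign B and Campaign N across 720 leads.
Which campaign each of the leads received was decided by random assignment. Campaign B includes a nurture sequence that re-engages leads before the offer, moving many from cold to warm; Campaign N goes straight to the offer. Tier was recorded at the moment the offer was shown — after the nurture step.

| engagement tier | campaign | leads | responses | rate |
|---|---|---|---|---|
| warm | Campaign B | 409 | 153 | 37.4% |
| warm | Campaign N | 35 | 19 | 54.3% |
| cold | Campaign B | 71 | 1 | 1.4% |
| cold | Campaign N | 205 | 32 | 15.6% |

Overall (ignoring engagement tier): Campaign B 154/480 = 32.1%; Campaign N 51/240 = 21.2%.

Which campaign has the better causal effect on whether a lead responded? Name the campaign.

Engagement tier is recorded after the campaign and is itself shifted by it — it sits on the causal path from campaign to outcome. Conditioning on a mediator would strip out part of the effect we want; the pooled comparison gives the total causal effect.
Pooled: Campaign B 32.1% vs Campaign N 21.2%; Campaign B is higher overall.

Campaign B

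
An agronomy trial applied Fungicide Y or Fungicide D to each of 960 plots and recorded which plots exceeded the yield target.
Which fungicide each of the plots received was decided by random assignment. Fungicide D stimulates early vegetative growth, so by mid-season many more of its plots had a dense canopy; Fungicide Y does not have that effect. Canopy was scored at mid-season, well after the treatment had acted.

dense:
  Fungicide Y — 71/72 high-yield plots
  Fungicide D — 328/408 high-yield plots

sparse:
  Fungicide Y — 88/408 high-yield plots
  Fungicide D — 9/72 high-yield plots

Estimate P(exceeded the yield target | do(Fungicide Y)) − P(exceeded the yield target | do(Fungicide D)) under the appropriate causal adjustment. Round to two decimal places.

-0.37

Fungicide Y is higher inside every mid-season canopy stratum but Fungicide D is higher in aggregate. Whether to stratify depends on how mid-season canopy relates to the fungicide.
Because the fungicide influences mid-season canopy, mid-season canopy is a post-treatment mediator, not a confounder. Stratifying on it would bias the estimate; the causal effect is the crude pooled difference.
The causal difference is the pooled difference: 0.331 − 0.702 = -0.371.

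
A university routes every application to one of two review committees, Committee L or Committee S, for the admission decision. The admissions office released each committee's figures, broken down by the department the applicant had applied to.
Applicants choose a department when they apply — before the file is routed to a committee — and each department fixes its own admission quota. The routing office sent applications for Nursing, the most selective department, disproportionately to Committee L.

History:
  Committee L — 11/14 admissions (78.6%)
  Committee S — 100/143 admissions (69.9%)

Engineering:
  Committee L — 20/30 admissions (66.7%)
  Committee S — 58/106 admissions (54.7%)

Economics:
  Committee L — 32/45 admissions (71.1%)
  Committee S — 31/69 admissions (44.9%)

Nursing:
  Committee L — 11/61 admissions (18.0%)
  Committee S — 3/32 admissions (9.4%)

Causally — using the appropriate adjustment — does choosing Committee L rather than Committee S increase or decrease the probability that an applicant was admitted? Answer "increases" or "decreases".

increases

Within every department level Committee L has the higher rate, yet pooled Committee S does — Simpson's reversal.
Nothing the review committee does changes department; the imbalance is an allocation artefact. With department also predicting the outcome, the pooled figure is confounded, and the within-stratum comparison is the causal one.
Within each level — History: 78.6% vs 69.9%; Engineering: 66.7% vs 54.7%; Economics: 71.1% vs 44.9%; Nursing: 18.0% vs 9.4% — Committee L is higher every time.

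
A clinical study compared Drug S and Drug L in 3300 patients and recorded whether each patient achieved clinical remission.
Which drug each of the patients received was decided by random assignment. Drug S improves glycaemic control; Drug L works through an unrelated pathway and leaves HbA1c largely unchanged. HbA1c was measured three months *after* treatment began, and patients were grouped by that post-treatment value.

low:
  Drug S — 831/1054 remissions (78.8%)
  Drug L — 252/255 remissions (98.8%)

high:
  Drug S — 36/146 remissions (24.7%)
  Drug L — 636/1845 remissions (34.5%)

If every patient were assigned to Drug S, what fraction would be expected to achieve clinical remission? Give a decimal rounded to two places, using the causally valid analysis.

HbA1c is recorded after the drug and is itself shifted by it — it sits on the causal path from drug to outcome. Conditioning on a mediator would strip out part of the effect we want; the pooled comparison gives the total causal effect.
So P(outcome | do(Drug S)) is just the pooled rate for Drug S: 867/1200 = 0.723.

0.72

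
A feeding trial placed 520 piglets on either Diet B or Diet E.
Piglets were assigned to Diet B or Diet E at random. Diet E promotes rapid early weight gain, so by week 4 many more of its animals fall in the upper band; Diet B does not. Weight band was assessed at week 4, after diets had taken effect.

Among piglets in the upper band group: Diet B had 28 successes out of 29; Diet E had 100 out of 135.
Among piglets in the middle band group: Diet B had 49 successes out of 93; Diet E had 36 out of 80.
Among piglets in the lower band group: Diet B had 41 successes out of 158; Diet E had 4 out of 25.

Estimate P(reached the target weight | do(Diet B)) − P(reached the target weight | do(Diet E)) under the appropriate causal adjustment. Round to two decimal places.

Week-4 weight band is recorded after the diet and is itself shifted by it — it sits on the causal path from diet to outcome. Conditioning on a mediator would strip out part of the effect we want; the pooled comparison gives the total causal effect.
The causal difference is the pooled difference: 0.421 − 0.583 = -0.162.

-0.16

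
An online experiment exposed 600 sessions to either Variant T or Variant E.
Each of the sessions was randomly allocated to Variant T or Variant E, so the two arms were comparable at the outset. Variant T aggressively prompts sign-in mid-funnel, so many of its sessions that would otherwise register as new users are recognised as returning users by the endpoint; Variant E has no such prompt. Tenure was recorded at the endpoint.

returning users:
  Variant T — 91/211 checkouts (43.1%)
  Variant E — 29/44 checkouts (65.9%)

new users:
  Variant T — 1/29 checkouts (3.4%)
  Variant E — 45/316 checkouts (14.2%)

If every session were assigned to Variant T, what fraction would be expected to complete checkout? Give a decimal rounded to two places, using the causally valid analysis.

0.38

Within every user tenure level Variant E has the higher rate, yet pooled Variant T does — Simpson's reversal.
User tenure lies on the pathway variant → user tenure → outcome, so adjusting for it blocks the indirect effect. For the total causal effect of variant, use the unadjusted pooled rates.
So P(outcome | do(Variant T)) is just the pooled rate for Variant T: 92/240 = 0.383.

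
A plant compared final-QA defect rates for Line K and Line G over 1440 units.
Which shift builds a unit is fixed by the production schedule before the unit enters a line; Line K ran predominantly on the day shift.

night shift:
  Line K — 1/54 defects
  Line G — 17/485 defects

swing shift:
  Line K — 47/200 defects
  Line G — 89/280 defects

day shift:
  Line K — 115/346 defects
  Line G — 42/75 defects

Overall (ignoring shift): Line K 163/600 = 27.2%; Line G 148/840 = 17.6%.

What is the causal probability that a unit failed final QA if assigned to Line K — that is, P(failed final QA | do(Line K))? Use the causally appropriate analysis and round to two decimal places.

0.18

Nothing the line does changes shift; the imbalance is an allocation artefact. With shift also predicting the outcome, the pooled figure is confounded, and the within-stratum comparison is the causal one.
Standardising Line K to the population shift mix: 0.374·1/54 + 0.333·47/200 + 0.292·115/346 = 0.182.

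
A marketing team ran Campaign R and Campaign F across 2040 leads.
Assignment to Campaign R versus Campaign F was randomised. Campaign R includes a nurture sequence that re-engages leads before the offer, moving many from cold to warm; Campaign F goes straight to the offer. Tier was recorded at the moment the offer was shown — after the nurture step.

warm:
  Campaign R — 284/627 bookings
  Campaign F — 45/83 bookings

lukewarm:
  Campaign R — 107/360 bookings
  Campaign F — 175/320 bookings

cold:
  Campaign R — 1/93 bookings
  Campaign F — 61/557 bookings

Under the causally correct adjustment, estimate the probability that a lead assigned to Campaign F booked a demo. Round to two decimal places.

The stratified and pooled comparisons disagree (Campaign F wins within each engagement tier; Campaign R wins overall), so the answer turns on the causal role of engagement tier.
Engagement tier here is a post-treatment variable shaped by the campaign; conditioning on it would introduce bias rather than remove it. The overall comparison is the causal one.
So P(outcome | do(Campaign F)) is just the pooled rate for Campaign F: 281/960 = 0.293.

0.29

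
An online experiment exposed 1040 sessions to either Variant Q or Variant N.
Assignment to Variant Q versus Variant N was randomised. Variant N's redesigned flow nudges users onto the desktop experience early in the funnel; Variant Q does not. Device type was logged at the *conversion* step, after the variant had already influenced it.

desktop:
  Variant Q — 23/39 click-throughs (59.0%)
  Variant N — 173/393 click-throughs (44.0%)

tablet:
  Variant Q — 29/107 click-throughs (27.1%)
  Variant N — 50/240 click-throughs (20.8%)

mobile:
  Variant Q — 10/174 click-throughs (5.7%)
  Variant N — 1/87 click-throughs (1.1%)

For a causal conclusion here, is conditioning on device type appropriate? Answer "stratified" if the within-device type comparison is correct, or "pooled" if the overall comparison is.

The device type-specific comparison favours Variant Q throughout, but the pooled figures favour Variant N. The question is whether to condition on device type.
Device type here is a post-treatment variable shaped by the variant; conditioning on it would introduce bias rather than remove it. The overall comparison is the causal one.
Pooled: Variant Q 19.4% vs Variant N 31.1%; Variant N is higher overall.

pooled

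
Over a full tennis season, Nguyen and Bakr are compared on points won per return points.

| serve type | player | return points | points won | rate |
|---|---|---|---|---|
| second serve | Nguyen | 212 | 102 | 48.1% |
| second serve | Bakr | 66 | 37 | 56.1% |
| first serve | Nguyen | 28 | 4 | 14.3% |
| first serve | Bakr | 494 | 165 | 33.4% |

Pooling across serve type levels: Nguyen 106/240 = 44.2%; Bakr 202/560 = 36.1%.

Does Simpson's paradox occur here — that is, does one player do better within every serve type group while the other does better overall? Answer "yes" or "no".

yes

Within each serve type level (second serve 48.1% vs 56.1%; first serve 14.3% vs 33.4%), Bakr has the higher rate every time. Pooled: 44.2% vs 36.1% — Nguyen has the higher rate overall. The two comparisons disagree.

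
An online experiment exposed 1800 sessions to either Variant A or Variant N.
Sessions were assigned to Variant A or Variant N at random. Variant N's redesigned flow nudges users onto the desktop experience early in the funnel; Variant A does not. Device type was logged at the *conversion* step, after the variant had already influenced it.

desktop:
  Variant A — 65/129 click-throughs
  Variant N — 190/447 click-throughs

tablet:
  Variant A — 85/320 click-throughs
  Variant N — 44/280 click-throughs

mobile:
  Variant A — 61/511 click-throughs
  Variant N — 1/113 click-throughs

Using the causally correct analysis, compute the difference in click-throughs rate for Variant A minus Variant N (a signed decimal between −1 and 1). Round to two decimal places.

Within every device type level Variant A has the higher rate, yet pooled Variant N does — Simpson's reversal.
Device type here is a post-treatment variable shaped by the variant; conditioning on it would introduce bias rather than remove it. The overall comparison is the causal one.
The causal difference is the pooled difference: 0.220 − 0.280 = -0.060.

-0.06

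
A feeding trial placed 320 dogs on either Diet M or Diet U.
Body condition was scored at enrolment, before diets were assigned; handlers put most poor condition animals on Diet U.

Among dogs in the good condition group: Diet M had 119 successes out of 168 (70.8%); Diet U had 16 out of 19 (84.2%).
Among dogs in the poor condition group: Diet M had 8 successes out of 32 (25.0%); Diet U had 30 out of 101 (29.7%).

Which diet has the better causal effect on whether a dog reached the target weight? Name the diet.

Diet U

Within every starting body condition level Diet U has the higher rate, yet pooled Diet M does — Simpson's reversal.
Since starting body condition is a pre-existing factor (not a product of the diet) and it affects the outcome on its own, it is a confounder. The stratified rates, not the pooled rate, identify the causal effect.
Within each level — good condition: 70.8% vs 84.2%; poor condition: 25.0% vs 29.7% — Diet U is higher every time.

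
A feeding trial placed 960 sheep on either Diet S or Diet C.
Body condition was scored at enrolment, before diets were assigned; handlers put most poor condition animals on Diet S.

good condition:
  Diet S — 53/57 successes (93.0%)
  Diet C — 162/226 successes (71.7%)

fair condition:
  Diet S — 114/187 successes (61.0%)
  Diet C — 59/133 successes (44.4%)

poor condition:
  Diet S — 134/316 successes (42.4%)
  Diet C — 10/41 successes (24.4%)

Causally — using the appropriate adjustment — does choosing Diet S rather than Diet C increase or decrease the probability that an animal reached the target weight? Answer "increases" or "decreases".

increases

Here starting body condition is a common cause — it drives both which diet a case falls under and the outcome. The crude comparison mixes populations; the stratum-specific rates are the causally relevant ones.
Within each level — good condition: 93.0% vs 71.7%; fair condition: 61.0% vs 44.4%; poor condition: 42.4% vs 24.4% — Diet S is higher every time.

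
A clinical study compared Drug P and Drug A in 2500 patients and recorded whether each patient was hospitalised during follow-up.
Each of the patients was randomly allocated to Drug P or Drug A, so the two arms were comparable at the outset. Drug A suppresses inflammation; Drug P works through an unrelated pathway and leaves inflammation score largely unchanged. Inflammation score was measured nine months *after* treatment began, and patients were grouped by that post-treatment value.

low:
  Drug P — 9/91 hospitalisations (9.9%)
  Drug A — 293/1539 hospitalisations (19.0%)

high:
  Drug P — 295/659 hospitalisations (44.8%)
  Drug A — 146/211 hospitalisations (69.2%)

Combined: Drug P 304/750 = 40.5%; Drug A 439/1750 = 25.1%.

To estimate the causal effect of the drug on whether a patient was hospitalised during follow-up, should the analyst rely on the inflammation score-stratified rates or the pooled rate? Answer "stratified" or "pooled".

pooled

Inflammation score is recorded after the drug and is itself shifted by it — it sits on the causal path from drug to outcome. Conditioning on a mediator would strip out part of the effect we want; the pooled comparison gives the total causal effect.
Pooled: Drug P 40.5% vs Drug A 25.1%; Drug A is lower overall.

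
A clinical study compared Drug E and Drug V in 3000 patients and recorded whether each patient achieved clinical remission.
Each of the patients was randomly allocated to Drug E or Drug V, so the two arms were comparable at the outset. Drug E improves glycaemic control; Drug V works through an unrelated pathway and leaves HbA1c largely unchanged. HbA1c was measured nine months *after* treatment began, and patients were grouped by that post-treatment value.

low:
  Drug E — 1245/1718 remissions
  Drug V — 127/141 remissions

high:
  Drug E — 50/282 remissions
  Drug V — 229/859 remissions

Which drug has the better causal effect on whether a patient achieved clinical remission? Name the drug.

Drug E

The distribution of HbA1c is itself part of what the drug does — it is an intermediate outcome. Holding it fixed would remove that part of the effect; the total effect is the pooled difference.
Pooled: Drug E 64.8% vs Drug V 35.6%; Drug E is higher overall.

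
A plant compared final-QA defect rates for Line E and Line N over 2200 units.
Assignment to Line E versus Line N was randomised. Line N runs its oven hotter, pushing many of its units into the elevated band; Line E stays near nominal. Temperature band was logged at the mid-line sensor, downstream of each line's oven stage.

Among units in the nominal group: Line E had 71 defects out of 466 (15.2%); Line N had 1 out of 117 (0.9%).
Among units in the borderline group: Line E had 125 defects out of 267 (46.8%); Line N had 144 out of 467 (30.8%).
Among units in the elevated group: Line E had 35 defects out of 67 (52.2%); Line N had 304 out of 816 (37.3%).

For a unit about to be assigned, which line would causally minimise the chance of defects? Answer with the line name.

Line E

Because the line influences in-process temperature band, in-process temperature band is a post-treatment mediator, not a confounder. Stratifying on it would bias the estimate; the causal effect is the crude pooled difference.
Pooled: Line E 28.9% vs Line N 32.1%; Line E is lower overall.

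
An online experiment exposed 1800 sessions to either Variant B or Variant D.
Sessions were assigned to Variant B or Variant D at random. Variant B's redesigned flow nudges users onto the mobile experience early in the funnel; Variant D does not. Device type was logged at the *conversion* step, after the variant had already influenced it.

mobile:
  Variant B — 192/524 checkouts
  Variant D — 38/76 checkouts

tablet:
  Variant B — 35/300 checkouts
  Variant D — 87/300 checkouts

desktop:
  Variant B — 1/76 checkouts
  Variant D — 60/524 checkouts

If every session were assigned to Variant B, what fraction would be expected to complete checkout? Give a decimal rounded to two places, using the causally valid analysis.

0.25

Device type is recorded after the variant and is itself shifted by it — it sits on the causal path from variant to outcome. Conditioning on a mediator would strip out part of the effect we want; the pooled comparison gives the total causal effect.
So P(outcome | do(Variant B)) is just the pooled rate for Variant B: 228/900 = 0.253.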